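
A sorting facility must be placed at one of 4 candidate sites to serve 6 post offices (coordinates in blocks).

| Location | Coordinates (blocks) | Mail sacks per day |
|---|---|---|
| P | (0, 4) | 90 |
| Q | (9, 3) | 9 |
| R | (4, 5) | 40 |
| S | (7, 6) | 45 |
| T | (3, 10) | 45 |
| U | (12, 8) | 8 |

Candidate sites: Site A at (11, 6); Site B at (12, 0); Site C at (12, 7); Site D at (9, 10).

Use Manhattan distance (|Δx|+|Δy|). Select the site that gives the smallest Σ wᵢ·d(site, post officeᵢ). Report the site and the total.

Total weighted distance at each candidate:
  Site A (11, 6): total = 2279
  Site B (12, 0): total = 3428
  Site C (12, 7): total = 2631
  Site D (9, 10): total = 2393
Minimum is at Site A with total 2279 blocks.

Site A, total 2279 blocks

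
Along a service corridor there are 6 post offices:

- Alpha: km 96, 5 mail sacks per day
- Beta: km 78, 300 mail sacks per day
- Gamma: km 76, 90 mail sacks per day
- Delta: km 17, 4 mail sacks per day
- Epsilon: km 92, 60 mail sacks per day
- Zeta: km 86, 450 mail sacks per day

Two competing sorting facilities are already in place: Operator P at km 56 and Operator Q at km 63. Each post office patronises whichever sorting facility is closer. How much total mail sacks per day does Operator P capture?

4

The indifferent point is the midpoint (56+63)/2 = 59.5; post offices left of it (closer to Operator P at 56) go to Operator P, those right go to Operator Q.
  Delta at 17 (w=4) → Operator P
  Gamma at 76 (w=90) → Operator Q
  Beta at 78 (w=300) → Operator Q
  Zeta at 86 (w=450) → Operator Q
  Epsilon at 92 (w=60) → Operator Q
  Alpha at 96 (w=5) → Operator Q
Operator P captures 4; Operator Q captures 905.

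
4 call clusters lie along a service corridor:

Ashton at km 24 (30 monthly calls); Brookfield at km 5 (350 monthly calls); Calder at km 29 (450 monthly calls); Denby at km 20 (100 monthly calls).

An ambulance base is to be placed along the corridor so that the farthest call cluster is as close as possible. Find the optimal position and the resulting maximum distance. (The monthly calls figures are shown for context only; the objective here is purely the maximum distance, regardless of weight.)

location 17, max distance 12

The 1-center on a line is the midpoint of the two extreme points: leftmost at 5, rightmost at 29.
Optimal location = (5 + 29)/2 = 17; maximum distance = (29 − 5)/2 = 12.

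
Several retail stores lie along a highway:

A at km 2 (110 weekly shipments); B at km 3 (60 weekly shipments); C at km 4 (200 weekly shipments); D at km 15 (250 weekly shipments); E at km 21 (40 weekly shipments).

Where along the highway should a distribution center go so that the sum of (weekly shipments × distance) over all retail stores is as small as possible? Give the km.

For a sum of weighted absolute distances on a line, the optimum is the weighted median (not the mean). Total weight W = 660; half-weight = 330.
Sort by position and accumulate weight:
  km 2 (A, w=110) → cum 110
  km 3 (B, w=60) → cum 170
  km 4 (C, w=200) → cum 370  ≥ 330 → median here
  km 15 (D, w=250) → cum 620
  km 21 (E, w=40) → cum 660
Optimal location: km 4.

x = 4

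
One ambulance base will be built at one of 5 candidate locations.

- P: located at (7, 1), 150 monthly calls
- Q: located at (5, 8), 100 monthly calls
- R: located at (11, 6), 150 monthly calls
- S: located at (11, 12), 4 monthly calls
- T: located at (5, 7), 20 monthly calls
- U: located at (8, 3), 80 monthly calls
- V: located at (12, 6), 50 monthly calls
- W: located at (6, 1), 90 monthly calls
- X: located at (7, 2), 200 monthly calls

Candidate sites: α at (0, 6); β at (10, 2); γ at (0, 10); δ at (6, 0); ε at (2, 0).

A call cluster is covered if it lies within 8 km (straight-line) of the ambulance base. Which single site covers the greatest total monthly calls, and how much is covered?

Coverage radius r = 8 km; a point is covered iff (Δx)²+(Δy)² ≤ 8² = 64.
  α (0, 6): covers {Q, T, W} → 210
  β (10, 2): covers {P, Q, R, T, U, V, W, X} → 840
  γ (0, 10): covers {Q, T} → 120
  δ (6, 0): covers {P, R, T, U, W, X} → 690
  ε (2, 0): covers {P, T, U, W, X} → 540
Maximum coverage at β: 840 monthly calls.

β, covering 840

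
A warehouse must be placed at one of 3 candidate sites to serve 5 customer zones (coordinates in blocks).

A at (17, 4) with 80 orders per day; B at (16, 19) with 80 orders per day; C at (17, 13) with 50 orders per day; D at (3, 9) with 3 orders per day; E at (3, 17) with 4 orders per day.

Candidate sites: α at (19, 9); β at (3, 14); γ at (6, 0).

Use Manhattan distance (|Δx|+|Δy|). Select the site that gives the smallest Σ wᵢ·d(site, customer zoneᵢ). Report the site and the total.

Total weighted distance at each candidate:
  α (19, 9): total = 2044
  β (3, 14): total = 4137
  γ (6, 0): total = 4836
Minimum is at α with total 2044 blocks.

α, total 2044 blocks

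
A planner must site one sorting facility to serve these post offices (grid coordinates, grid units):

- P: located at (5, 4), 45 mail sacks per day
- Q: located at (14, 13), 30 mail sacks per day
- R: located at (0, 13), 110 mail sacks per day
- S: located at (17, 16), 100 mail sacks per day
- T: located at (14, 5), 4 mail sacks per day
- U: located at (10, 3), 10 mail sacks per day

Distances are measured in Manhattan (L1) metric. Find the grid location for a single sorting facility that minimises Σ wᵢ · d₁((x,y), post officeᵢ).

Manhattan distance separates: Σwᵢ(|x−xᵢ|+|y−yᵢ|) = Σwᵢ|x−xᵢ| + Σwᵢ|y−yᵢ|, so x and y are optimised independently as 1-D weighted medians.
Total weight W = 299; half = 149.5.
x-coordinate, sorted with cumulative weight:
  x=0 (R, w=110) cum 110
  x=5 (P, w=45) cum 155  ← median
  x=10 (U, w=10) cum 165
  x=14 (Q, w=30) cum 195
  x=14 (T, w=4) cum 199
  x=17 (S, w=100) cum 299
⇒ x* = 5
y-coordinate, sorted with cumulative weight:
  y=3 (U, w=10) cum 10
  y=4 (P, w=45) cum 55
  y=5 (T, w=4) cum 59
  y=13 (Q, w=30) cum 89
  y=13 (R, w=110) cum 199  ← median
  y=16 (S, w=100) cum 299
⇒ y* = 13

(5, 13)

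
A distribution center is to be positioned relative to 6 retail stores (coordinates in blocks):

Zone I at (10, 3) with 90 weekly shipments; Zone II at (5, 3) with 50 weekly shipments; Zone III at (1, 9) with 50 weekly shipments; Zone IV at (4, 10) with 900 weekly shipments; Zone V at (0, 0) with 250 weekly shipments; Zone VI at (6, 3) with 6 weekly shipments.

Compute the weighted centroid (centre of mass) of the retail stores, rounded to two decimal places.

The minimiser of Σwᵢ‖p−pᵢ‖² is the weighted centroid p* = (Σwᵢpᵢ)/(Σwᵢ).
Σwᵢ = 1346.
Σwᵢxᵢ = 90·10 + 50·5 + 50·1 + 900·4 + 250·0 + 6·6 = 4836.
Σwᵢyᵢ = 90·3 + 50·3 + 50·9 + 900·10 + 250·0 + 6·3 = 9888.
x* = 4836/1346 = 3.59, y* = 9888/1346 = 7.35.

(3.59, 7.35)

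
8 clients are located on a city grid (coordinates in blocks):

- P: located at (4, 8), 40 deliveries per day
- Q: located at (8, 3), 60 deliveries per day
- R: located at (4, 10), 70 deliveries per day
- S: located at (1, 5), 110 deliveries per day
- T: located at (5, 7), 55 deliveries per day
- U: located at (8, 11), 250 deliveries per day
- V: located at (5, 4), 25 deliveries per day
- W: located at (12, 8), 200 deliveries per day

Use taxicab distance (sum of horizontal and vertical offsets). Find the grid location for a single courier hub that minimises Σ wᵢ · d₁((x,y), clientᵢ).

Manhattan distance separates: Σwᵢ(|x−xᵢ|+|y−yᵢ|) = Σwᵢ|x−xᵢ| + Σwᵢ|y−yᵢ|, so x and y are optimised independently as 1-D weighted medians.
Total weight W = 810; half = 405.
x-coordinate, sorted with cumulative weight:
  x=1 (S, w=110) cum 110
  x=4 (P, w=40) cum 150
  x=4 (R, w=70) cum 220
  x=5 (T, w=55) cum 275
  x=5 (V, w=25) cum 300
  x=8 (Q, w=60) cum 360
  x=8 (U, w=250) cum 610  ← median
  x=12 (W, w=200) cum 810
⇒ x* = 8
y-coordinate, sorted with cumulative weight:
  y=3 (Q, w=60) cum 60
  y=4 (V, w=25) cum 85
  y=5 (S, w=110) cum 195
  y=7 (T, w=55) cum 250
  y=8 (P, w=40) cum 290
  y=8 (W, w=200) cum 490  ← median
  y=10 (R, w=70) cum 560
  y=11 (U, w=250) cum 810
⇒ y* = 8

(8, 8)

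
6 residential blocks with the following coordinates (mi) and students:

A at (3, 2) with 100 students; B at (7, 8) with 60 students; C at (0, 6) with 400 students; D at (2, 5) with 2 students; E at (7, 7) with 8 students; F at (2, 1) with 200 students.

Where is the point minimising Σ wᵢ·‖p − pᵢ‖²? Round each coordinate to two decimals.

(1.53, 4.35)

The minimiser of Σwᵢ‖p−pᵢ‖² is the weighted centroid p* = (Σwᵢpᵢ)/(Σwᵢ).
Σwᵢ = 770.
Σwᵢxᵢ = 100·3 + 60·7 + 400·0 + 2·2 + 8·7 + 200·2 = 1180.
Σwᵢyᵢ = 100·2 + 60·8 + 400·6 + 2·5 + 8·7 + 200·1 = 3346.
x* = 1180/770 = 1.53, y* = 3346/770 = 4.35.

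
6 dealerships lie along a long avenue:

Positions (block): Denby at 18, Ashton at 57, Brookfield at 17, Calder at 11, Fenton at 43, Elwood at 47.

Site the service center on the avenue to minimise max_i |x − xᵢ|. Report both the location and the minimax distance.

location 34, max distance 23

The 1-center on a line is the midpoint of the two extreme points: leftmost at 11, rightmost at 57.
Optimal location = (11 + 57)/2 = 34; maximum distance = (57 − 11)/2 = 23.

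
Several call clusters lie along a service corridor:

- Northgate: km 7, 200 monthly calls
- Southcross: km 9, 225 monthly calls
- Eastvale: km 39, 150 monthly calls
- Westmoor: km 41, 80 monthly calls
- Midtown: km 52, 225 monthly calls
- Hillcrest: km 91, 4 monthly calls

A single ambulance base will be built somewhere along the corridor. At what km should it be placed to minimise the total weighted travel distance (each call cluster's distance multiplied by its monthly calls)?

x = 39

For a sum of weighted absolute distances on a line, the optimum is the weighted median (not the mean). Total weight W = 884; half-weight = 442.
Sort by position and accumulate weight:
  km 7 (Northgate, w=200) → cum 200
  km 9 (Southcross, w=225) → cum 425
  km 39 (Eastvale, w=150) → cum 575  ≥ 442 → median here
  km 41 (Westmoor, w=80) → cum 655
  km 52 (Midtown, w=225) → cum 880
  km 91 (Hillcrest, w=4) → cum 884
Optimal location: km 39.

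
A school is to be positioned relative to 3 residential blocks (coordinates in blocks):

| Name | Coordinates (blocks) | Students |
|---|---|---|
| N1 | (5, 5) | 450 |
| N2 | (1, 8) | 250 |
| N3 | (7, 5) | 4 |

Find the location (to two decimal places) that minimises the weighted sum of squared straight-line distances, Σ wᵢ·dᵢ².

The minimiser of Σwᵢ‖p−pᵢ‖² is the weighted centroid p* = (Σwᵢpᵢ)/(Σwᵢ).
Σwᵢ = 704.
Σwᵢxᵢ = 450·5 + 250·1 + 4·7 = 2528.
Σwᵢyᵢ = 450·5 + 250·8 + 4·5 = 4270.
x* = 2528/704 = 3.59, y* = 4270/704 = 6.07.

(3.59, 6.07)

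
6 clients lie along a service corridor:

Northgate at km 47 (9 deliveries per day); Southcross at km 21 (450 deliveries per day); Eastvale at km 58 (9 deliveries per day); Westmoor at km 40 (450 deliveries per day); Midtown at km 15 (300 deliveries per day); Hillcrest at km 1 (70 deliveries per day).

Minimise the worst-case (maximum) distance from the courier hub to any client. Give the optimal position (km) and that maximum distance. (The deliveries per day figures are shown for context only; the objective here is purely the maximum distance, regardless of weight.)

location 29.5, max distance 28.5

The 1-center on a line is the midpoint of the two extreme points: leftmost at 1, rightmost at 58.
Optimal location = (1 + 58)/2 = 29.5; maximum distance = (58 − 1)/2 = 28.5.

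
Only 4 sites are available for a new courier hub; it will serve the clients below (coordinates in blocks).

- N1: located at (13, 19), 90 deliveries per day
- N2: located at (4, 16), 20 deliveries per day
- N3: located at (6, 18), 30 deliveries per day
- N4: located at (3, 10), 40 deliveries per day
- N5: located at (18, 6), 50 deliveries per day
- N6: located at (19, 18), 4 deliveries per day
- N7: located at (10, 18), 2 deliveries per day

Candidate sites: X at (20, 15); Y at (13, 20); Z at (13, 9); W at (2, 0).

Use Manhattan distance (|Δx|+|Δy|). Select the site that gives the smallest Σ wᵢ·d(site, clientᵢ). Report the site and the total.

Y, total 2412 blocks

Total weighted distance at each candidate:
  X (20, 15): total = 3312
  Y (13, 20): total = 2412
  Z (13, 9): total = 2624
  W (2, 0): total = 5452
Minimum is at Y with total 2412 blocks.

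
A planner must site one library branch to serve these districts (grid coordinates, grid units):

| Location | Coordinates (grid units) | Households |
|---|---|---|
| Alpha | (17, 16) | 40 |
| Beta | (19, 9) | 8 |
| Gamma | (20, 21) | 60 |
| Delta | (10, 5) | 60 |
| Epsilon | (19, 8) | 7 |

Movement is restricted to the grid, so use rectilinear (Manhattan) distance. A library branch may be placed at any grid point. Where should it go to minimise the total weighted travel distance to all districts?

Manhattan distance separates: Σwᵢ(|x−xᵢ|+|y−yᵢ|) = Σwᵢ|x−xᵢ| + Σwᵢ|y−yᵢ|, so x and y are optimised independently as 1-D weighted medians.
Total weight W = 175; half = 87.5.
x-coordinate, sorted with cumulative weight:
  x=10 (Delta, w=60) cum 60
  x=17 (Alpha, w=40) cum 100  ← median
  x=19 (Beta, w=8) cum 108
  x=19 (Epsilon, w=7) cum 115
  x=20 (Gamma, w=60) cum 175
⇒ x* = 17
y-coordinate, sorted with cumulative weight:
  y=5 (Delta, w=60) cum 60
  y=8 (Epsilon, w=7) cum 67
  y=9 (Beta, w=8) cum 75
  y=16 (Alpha, w=40) cum 115  ← median
  y=21 (Gamma, w=60) cum 175
⇒ y* = 16

(17, 16)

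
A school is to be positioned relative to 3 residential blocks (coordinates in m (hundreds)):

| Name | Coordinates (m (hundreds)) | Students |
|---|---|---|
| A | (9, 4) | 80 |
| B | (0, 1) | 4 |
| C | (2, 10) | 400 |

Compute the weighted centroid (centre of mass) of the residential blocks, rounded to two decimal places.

The minimiser of Σwᵢ‖p−pᵢ‖² is the weighted centroid p* = (Σwᵢpᵢ)/(Σwᵢ).
Σwᵢ = 484.
Σwᵢxᵢ = 80·9 + 4·0 + 400·2 = 1520.
Σwᵢyᵢ = 80·4 + 4·1 + 400·10 = 4324.
x* = 1520/484 = 3.14, y* = 4324/484 = 8.93.

(3.14, 8.93)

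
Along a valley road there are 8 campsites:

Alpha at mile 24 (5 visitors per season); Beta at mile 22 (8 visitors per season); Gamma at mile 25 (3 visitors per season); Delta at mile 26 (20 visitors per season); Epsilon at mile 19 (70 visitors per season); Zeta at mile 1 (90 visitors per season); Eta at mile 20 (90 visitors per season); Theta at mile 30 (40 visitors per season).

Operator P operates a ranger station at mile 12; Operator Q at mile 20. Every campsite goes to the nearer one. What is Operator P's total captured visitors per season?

The indifferent point is the midpoint (12+20)/2 = 16; campsites left of it (closer to Operator P at 12) go to Operator P, those right go to Operator Q.
  Zeta at 1 (w=90) → Operator P
  Epsilon at 19 (w=70) → Operator Q
  Eta at 20 (w=90) → Operator Q
  Beta at 22 (w=8) → Operator Q
  Alpha at 24 (w=5) → Operator Q
  Gamma at 25 (w=3) → Operator Q
  Delta at 26 (w=20) → Operator Q
  Theta at 30 (w=40) → Operator Q
Operator P captures 90; Operator Q captures 236.

90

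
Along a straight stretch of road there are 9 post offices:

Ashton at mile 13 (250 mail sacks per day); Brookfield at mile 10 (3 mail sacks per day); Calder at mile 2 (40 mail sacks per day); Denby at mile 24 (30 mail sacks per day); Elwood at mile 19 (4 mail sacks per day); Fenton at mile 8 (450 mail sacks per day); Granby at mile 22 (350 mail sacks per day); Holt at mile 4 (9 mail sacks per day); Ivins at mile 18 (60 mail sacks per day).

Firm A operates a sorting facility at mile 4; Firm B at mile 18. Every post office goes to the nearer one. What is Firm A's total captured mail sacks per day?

502

The indifferent point is the midpoint (4+18)/2 = 11; post offices left of it (closer to Firm A at 4) go to Firm A, those right go to Firm B.
  Calder at 2 (w=40) → Firm A
  Holt at 4 (w=9) → Firm A
  Fenton at 8 (w=450) → Firm A
  Brookfield at 10 (w=3) → Firm A
  Ashton at 13 (w=250) → Firm B
  Ivins at 18 (w=60) → Firm B
  Elwood at 19 (w=4) → Firm B
  Granby at 22 (w=350) → Firm B
  Denby at 24 (w=30) → Firm B
Firm A captures 502; Firm B captures 694.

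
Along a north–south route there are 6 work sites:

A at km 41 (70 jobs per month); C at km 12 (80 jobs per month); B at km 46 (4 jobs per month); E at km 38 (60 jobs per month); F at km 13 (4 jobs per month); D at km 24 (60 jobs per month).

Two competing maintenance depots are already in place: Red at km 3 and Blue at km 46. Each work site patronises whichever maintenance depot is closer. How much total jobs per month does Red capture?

The indifferent point is the midpoint (3+46)/2 = 24.5; work sites left of it (closer to Red at 3) go to Red, those right go to Blue.
  C at 12 (w=80) → Red
  F at 13 (w=4) → Red
  D at 24 (w=60) → Red
  E at 38 (w=60) → Blue
  A at 41 (w=70) → Blue
  B at 46 (w=4) → Blue
Red captures 144; Blue captures 134.

144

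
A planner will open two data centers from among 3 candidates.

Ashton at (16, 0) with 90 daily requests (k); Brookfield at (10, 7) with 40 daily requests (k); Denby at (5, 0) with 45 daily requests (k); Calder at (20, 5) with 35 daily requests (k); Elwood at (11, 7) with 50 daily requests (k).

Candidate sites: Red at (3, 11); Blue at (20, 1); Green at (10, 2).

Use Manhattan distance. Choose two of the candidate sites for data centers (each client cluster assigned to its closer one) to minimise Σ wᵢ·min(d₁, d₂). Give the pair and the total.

Evaluate every pair (each demand assigned to the nearer of the two):
  {Blue, Green}: total = 1405
  {Red, Green}: total = 1990
  {Red, Blue}: total = 2215
Best pair: {Blue, Green} with total 1405.

{Blue, Green}, total 1405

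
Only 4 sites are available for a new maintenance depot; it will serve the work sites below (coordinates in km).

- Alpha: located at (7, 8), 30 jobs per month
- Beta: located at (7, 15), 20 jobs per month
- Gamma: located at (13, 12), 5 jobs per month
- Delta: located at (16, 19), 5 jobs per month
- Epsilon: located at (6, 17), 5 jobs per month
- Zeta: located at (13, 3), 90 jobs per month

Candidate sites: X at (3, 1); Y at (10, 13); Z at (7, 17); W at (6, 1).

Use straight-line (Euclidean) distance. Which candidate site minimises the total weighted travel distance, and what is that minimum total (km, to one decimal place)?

Total weighted distance at each candidate:
  X (3, 1): total = 1717.6
  Y (10, 13): total = 1273.2
  Z (7, 17): total = 1771.0
  W (6, 1): total = 1396.2
Minimum is at Y with total 1273.2 km.

Y, total 1273.2 km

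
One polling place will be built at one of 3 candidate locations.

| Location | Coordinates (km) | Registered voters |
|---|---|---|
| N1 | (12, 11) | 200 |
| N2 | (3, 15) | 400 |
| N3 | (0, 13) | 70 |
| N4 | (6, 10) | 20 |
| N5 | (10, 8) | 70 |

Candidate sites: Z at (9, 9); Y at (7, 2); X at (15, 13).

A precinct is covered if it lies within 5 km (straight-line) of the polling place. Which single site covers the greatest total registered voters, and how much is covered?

Z, covering 290

Coverage radius r = 5 km; a point is covered iff (Δx)²+(Δy)² ≤ 5² = 25.
  Z (9, 9): covers {N1, N4, N5} → 290
  Y (7, 2): covers {none} → 0
  X (15, 13): covers {N1} → 200
Maximum coverage at Z: 290 registered voters.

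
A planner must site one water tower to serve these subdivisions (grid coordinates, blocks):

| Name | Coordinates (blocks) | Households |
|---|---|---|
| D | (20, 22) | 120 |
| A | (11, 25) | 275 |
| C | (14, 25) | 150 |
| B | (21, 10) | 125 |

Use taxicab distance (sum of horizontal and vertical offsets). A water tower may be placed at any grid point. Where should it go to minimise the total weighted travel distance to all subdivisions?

(14, 25)

Manhattan distance separates: Σwᵢ(|x−xᵢ|+|y−yᵢ|) = Σwᵢ|x−xᵢ| + Σwᵢ|y−yᵢ|, so x and y are optimised independently as 1-D weighted medians.
Total weight W = 670; half = 335.
x-coordinate, sorted with cumulative weight:
  x=11 (A, w=275) cum 275
  x=14 (C, w=150) cum 425  ← median
  x=20 (D, w=120) cum 545
  x=21 (B, w=125) cum 670
⇒ x* = 14
y-coordinate, sorted with cumulative weight:
  y=10 (B, w=125) cum 125
  y=22 (D, w=120) cum 245
  y=25 (A, w=275) cum 520  ← median
  y=25 (C, w=150) cum 670
⇒ y* = 25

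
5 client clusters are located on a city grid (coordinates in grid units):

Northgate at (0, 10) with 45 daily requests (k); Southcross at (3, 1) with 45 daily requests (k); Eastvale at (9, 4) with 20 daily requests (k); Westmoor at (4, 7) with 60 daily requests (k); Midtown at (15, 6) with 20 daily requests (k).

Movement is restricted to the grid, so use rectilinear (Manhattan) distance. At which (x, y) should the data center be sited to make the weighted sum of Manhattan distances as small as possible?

(4, 7)

Manhattan distance separates: Σwᵢ(|x−xᵢ|+|y−yᵢ|) = Σwᵢ|x−xᵢ| + Σwᵢ|y−yᵢ|, so x and y are optimised independently as 1-D weighted medians.
Total weight W = 190; half = 95.
x-coordinate, sorted with cumulative weight:
  x=0 (Northgate, w=45) cum 45
  x=3 (Southcross, w=45) cum 90
  x=4 (Westmoor, w=60) cum 150  ← median
  x=9 (Eastvale, w=20) cum 170
  x=15 (Midtown, w=20) cum 190
⇒ x* = 4
y-coordinate, sorted with cumulative weight:
  y=1 (Southcross, w=45) cum 45
  y=4 (Eastvale, w=20) cum 65
  y=6 (Midtown, w=20) cum 85
  y=7 (Westmoor, w=60) cum 145  ← median
  y=10 (Northgate, w=45) cum 190
⇒ y* = 7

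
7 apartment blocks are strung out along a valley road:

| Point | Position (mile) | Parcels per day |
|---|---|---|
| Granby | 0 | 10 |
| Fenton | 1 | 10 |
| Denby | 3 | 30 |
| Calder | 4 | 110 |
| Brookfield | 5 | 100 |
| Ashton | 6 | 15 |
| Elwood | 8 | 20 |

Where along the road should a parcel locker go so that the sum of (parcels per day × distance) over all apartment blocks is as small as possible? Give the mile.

x = 4

For a sum of weighted absolute distances on a line, the optimum is the weighted median (not the mean). Total weight W = 295; half-weight = 147.5.
Sort by position and accumulate weight:
  mile 0 (Granby, w=10) → cum 10
  mile 1 (Fenton, w=10) → cum 20
  mile 3 (Denby, w=30) → cum 50
  mile 4 (Calder, w=110) → cum 160  ≥ 147.5 → median here
  mile 5 (Brookfield, w=100) → cum 260
  mile 6 (Ashton, w=15) → cum 275
  mile 8 (Elwood, w=20) → cum 295
Optimal location: mile 4.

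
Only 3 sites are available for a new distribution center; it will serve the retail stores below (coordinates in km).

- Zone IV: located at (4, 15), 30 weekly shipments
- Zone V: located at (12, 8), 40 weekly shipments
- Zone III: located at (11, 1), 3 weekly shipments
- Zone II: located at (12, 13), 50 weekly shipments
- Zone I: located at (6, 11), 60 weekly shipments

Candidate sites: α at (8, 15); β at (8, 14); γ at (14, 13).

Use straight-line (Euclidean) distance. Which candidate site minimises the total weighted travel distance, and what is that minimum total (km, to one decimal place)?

Total weighted distance at each candidate:
  α (8, 15): total = 977.4
  β (8, 14): total = 874.7
  γ (14, 13): total = 1153.2
Minimum is at β with total 874.7 km.

β, total 874.7 km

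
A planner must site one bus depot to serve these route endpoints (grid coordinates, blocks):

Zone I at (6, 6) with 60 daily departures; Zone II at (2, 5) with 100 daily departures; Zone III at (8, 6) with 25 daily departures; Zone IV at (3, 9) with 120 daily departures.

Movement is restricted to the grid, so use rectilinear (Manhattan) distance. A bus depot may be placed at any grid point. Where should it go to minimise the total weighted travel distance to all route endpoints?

(3, 6)

Manhattan distance separates: Σwᵢ(|x−xᵢ|+|y−yᵢ|) = Σwᵢ|x−xᵢ| + Σwᵢ|y−yᵢ|, so x and y are optimised independently as 1-D weighted medians.
Total weight W = 305; half = 152.5.
x-coordinate, sorted with cumulative weight:
  x=2 (Zone II, w=100) cum 100
  x=3 (Zone IV, w=120) cum 220  ← median
  x=6 (Zone I, w=60) cum 280
  x=8 (Zone III, w=25) cum 305
⇒ x* = 3
y-coordinate, sorted with cumulative weight:
  y=5 (Zone II, w=100) cum 100
  y=6 (Zone I, w=60) cum 160  ← median
  y=6 (Zone III, w=25) cum 185
  y=9 (Zone IV, w=120) cum 305
⇒ y* = 6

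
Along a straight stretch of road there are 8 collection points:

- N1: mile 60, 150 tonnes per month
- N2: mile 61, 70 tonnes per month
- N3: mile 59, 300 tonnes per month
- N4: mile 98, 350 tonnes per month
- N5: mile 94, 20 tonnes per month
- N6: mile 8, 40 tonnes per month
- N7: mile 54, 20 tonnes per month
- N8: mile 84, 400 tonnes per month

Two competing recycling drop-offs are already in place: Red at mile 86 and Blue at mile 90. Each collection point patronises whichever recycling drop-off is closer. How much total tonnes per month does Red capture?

The indifferent point is the midpoint (86+90)/2 = 88; collection points left of it (closer to Red at 86) go to Red, those right go to Blue.
  N6 at 8 (w=40) → Red
  N7 at 54 (w=20) → Red
  N3 at 59 (w=300) → Red
  N1 at 60 (w=150) → Red
  N2 at 61 (w=70) → Red
  N8 at 84 (w=400) → Red
  N5 at 94 (w=20) → Blue
  N4 at 98 (w=350) → Blue
Red captures 980; Blue captures 370.

980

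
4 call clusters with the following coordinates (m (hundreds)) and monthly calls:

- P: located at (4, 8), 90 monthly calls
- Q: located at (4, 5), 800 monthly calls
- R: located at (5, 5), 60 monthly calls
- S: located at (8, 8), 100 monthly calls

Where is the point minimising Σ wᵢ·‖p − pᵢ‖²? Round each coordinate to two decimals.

(4.44, 5.54)

The minimiser of Σwᵢ‖p−pᵢ‖² is the weighted centroid p* = (Σwᵢpᵢ)/(Σwᵢ).
Σwᵢ = 1050.
Σwᵢxᵢ = 90·4 + 800·4 + 60·5 + 100·8 = 4660.
Σwᵢyᵢ = 90·8 + 800·5 + 60·5 + 100·8 = 5820.
x* = 4660/1050 = 4.44, y* = 5820/1050 = 5.54.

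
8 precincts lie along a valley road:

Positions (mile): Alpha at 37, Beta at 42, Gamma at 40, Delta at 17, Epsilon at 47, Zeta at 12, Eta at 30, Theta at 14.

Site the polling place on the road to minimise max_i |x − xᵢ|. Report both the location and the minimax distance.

The 1-center on a line is the midpoint of the two extreme points: leftmost at 12, rightmost at 47.
Optimal location = (12 + 47)/2 = 29.5; maximum distance = (47 − 12)/2 = 17.5.

location 29.5, max distance 17.5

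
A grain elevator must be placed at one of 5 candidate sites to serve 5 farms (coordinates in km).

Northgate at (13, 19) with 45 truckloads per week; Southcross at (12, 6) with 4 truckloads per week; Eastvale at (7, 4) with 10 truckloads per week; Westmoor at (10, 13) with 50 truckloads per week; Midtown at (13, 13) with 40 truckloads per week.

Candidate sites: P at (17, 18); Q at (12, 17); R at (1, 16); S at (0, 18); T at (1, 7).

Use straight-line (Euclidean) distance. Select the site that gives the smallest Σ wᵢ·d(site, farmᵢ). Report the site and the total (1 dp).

Total weighted distance at each candidate:
  P (17, 18): total = 1095.8
  Q (12, 17): total = 672.4
  R (1, 16): total = 1719.4
  S (0, 18): total = 1927.3
  T (1, 7): total = 1952.4
Minimum is at Q with total 672.4 km.

Q, total 672.4 km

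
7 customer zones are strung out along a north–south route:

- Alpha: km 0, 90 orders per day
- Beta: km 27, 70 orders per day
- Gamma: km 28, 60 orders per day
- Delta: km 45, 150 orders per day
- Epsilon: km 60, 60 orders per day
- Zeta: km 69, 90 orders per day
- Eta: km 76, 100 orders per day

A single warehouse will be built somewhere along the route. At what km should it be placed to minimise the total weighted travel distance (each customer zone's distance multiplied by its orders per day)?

x = 45

For a sum of weighted absolute distances on a line, the optimum is the weighted median (not the mean). Total weight W = 620; half-weight = 310.
Sort by position and accumulate weight:
  km 0 (Alpha, w=90) → cum 90
  km 27 (Beta, w=70) → cum 160
  km 28 (Gamma, w=60) → cum 220
  km 45 (Delta, w=150) → cum 370  ≥ 310 → median here
  km 60 (Epsilon, w=60) → cum 430
  km 69 (Zeta, w=90) → cum 520
  km 76 (Eta, w=100) → cum 620
Optimal location: km 45.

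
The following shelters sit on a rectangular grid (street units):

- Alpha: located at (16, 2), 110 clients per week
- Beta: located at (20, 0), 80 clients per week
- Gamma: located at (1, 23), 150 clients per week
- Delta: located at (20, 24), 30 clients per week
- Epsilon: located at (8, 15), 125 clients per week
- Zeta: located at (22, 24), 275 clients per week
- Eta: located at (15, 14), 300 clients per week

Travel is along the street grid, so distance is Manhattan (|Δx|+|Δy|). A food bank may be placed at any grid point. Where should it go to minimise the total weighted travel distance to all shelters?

Manhattan distance separates: Σwᵢ(|x−xᵢ|+|y−yᵢ|) = Σwᵢ|x−xᵢ| + Σwᵢ|y−yᵢ|, so x and y are optimised independently as 1-D weighted medians.
Total weight W = 1070; half = 535.
x-coordinate, sorted with cumulative weight:
  x=1 (Gamma, w=150) cum 150
  x=8 (Epsilon, w=125) cum 275
  x=15 (Eta, w=300) cum 575  ← median
  x=16 (Alpha, w=110) cum 685
  x=20 (Beta, w=80) cum 765
  x=20 (Delta, w=30) cum 795
  x=22 (Zeta, w=275) cum 1070
⇒ x* = 15
y-coordinate, sorted with cumulative weight:
  y=0 (Beta, w=80) cum 80
  y=2 (Alpha, w=110) cum 190
  y=14 (Eta, w=300) cum 490
  y=15 (Epsilon, w=125) cum 615  ← median
  y=23 (Gamma, w=150) cum 765
  y=24 (Delta, w=30) cum 795
  y=24 (Zeta, w=275) cum 1070
⇒ y* = 15

(15, 15)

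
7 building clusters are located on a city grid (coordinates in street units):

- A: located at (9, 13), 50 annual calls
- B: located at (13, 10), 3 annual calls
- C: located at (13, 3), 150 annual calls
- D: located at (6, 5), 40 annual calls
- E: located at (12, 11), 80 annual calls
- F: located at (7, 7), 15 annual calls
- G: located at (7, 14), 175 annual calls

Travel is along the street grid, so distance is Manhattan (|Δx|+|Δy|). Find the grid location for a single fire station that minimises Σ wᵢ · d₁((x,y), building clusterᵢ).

Manhattan distance separates: Σwᵢ(|x−xᵢ|+|y−yᵢ|) = Σwᵢ|x−xᵢ| + Σwᵢ|y−yᵢ|, so x and y are optimised independently as 1-D weighted medians.
Total weight W = 513; half = 256.5.
x-coordinate, sorted with cumulative weight:
  x=6 (D, w=40) cum 40
  x=7 (F, w=15) cum 55
  x=7 (G, w=175) cum 230
  x=9 (A, w=50) cum 280  ← median
  x=12 (E, w=80) cum 360
  x=13 (B, w=3) cum 363
  x=13 (C, w=150) cum 513
⇒ x* = 9
y-coordinate, sorted with cumulative weight:
  y=3 (C, w=150) cum 150
  y=5 (D, w=40) cum 190
  y=7 (F, w=15) cum 205
  y=10 (B, w=3) cum 208
  y=11 (E, w=80) cum 288  ← median
  y=13 (A, w=50) cum 338
  y=14 (G, w=175) cum 513
⇒ y* = 11

(9, 11)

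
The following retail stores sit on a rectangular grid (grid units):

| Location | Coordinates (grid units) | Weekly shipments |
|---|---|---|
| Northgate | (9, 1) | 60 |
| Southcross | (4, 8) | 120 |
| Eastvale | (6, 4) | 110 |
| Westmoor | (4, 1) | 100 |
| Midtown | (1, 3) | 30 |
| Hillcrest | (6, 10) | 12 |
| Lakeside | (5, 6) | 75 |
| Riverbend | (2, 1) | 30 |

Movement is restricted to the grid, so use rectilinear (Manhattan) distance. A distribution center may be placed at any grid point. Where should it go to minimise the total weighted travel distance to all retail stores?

(4, 4)

Manhattan distance separates: Σwᵢ(|x−xᵢ|+|y−yᵢ|) = Σwᵢ|x−xᵢ| + Σwᵢ|y−yᵢ|, so x and y are optimised independently as 1-D weighted medians.
Total weight W = 537; half = 268.5.
x-coordinate, sorted with cumulative weight:
  x=1 (Midtown, w=30) cum 30
  x=2 (Riverbend, w=30) cum 60
  x=4 (Southcross, w=120) cum 180
  x=4 (Westmoor, w=100) cum 280  ← median
  x=5 (Lakeside, w=75) cum 355
  x=6 (Eastvale, w=110) cum 465
  x=6 (Hillcrest, w=12) cum 477
  x=9 (Northgate, w=60) cum 537
⇒ x* = 4
y-coordinate, sorted with cumulative weight:
  y=1 (Northgate, w=60) cum 60
  y=1 (Westmoor, w=100) cum 160
  y=1 (Riverbend, w=30) cum 190
  y=3 (Midtown, w=30) cum 220
  y=4 (Eastvale, w=110) cum 330  ← median
  y=6 (Lakeside, w=75) cum 405
  y=8 (Southcross, w=120) cum 525
  y=10 (Hillcrest, w=12) cum 537
⇒ y* = 4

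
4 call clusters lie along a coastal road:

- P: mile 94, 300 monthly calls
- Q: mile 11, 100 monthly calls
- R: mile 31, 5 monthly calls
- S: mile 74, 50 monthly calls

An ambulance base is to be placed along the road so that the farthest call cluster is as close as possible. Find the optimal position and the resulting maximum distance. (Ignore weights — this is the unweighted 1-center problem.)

location 52.5, max distance 41.5

The 1-center on a line is the midpoint of the two extreme points: leftmost at 11, rightmost at 94.
Optimal location = (11 + 94)/2 = 52.5; maximum distance = (94 − 11)/2 = 41.5.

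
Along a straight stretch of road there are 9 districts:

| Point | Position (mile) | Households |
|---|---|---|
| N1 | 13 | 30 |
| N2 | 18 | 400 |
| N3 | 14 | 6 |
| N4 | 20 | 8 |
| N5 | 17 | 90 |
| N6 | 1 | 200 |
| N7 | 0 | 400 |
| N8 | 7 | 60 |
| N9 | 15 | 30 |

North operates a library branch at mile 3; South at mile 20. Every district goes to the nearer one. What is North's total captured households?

660

The indifferent point is the midpoint (3+20)/2 = 11.5; districts left of it (closer to North at 3) go to North, those right go to South.
  N7 at 0 (w=400) → North
  N6 at 1 (w=200) → North
  N8 at 7 (w=60) → North
  N1 at 13 (w=30) → South
  N3 at 14 (w=6) → South
  N9 at 15 (w=30) → South
  N5 at 17 (w=90) → South
  N2 at 18 (w=400) → South
  N4 at 20 (w=8) → South
North captures 660; South captures 564.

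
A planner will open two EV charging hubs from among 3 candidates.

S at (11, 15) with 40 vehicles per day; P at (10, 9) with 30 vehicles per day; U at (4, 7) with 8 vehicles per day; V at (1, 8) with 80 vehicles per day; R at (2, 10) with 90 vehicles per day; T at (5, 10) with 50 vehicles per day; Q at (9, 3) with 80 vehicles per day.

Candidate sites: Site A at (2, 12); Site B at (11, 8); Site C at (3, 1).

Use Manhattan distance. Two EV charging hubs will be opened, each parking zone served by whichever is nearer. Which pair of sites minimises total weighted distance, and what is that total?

Evaluate every pair (each demand assigned to the nearer of the two):
  {Site A, Site B}: total = 1786
  {Site A, Site C}: total = 2336
  {Site B, Site C}: total = 2976
Best pair: {Site A, Site B} with total 1786.

{Site A, Site B}, total 1786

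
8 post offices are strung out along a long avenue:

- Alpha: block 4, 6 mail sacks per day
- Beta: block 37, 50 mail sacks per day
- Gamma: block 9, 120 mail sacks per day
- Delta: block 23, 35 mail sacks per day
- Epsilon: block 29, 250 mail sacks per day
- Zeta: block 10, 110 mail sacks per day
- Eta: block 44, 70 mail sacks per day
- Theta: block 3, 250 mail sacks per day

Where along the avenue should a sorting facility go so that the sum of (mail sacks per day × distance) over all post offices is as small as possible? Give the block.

For a sum of weighted absolute distances on a line, the optimum is the weighted median (not the mean). Total weight W = 891; half-weight = 445.5.
Sort by position and accumulate weight:
  block 3 (Theta, w=250) → cum 250
  block 4 (Alpha, w=6) → cum 256
  block 9 (Gamma, w=120) → cum 376
  block 10 (Zeta, w=110) → cum 486  ≥ 445.5 → median here
  block 23 (Delta, w=35) → cum 521
  block 29 (Epsilon, w=250) → cum 771
  block 37 (Beta, w=50) → cum 821
  block 44 (Eta, w=70) → cum 891
Optimal location: block 10.

x = 10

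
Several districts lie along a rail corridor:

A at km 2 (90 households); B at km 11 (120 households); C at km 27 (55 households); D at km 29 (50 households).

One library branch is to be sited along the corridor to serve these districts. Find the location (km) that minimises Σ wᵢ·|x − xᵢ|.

For a sum of weighted absolute distances on a line, the optimum is the weighted median (not the mean). Total weight W = 315; half-weight = 157.5.
Sort by position and accumulate weight:
  km 2 (A, w=90) → cum 90
  km 11 (B, w=120) → cum 210  ≥ 157.5 → median here
  km 27 (C, w=55) → cum 265
  km 29 (D, w=50) → cum 315
Optimal location: km 11.

x = 11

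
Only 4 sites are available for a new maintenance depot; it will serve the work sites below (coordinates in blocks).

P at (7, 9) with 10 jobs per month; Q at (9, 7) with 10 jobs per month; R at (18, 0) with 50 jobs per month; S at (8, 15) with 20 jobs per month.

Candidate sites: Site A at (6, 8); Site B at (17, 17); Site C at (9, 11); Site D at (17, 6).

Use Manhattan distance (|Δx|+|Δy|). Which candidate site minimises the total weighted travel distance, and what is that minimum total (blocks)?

Site D, total 930 blocks

Total weighted distance at each candidate:
  Site A (6, 8): total = 1240
  Site B (17, 17): total = 1480
  Site C (9, 11): total = 1180
  Site D (17, 6): total = 930
Minimum is at Site D with total 930 blocks.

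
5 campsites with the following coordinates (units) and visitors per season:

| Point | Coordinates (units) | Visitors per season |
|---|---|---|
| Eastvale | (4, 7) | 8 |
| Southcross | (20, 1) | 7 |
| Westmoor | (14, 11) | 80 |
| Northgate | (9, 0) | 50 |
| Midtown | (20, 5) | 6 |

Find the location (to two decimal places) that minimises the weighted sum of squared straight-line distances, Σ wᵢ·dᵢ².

(12.33, 6.44)

The minimiser of Σwᵢ‖p−pᵢ‖² is the weighted centroid p* = (Σwᵢpᵢ)/(Σwᵢ).
Σwᵢ = 151.
Σwᵢxᵢ = 8·4 + 7·20 + 80·14 + 50·9 + 6·20 = 1862.
Σwᵢyᵢ = 8·7 + 7·1 + 80·11 + 50·0 + 6·5 = 973.
x* = 1862/151 = 12.33, y* = 973/151 = 6.44.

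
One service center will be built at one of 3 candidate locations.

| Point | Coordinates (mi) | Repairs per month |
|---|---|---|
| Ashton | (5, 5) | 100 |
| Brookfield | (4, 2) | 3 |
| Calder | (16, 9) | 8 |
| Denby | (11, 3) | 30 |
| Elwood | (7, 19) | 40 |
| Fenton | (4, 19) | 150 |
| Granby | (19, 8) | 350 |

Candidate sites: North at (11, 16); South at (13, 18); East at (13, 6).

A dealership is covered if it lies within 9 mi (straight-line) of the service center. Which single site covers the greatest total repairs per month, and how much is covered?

Coverage radius r = 9 mi; a point is covered iff (Δx)²+(Δy)² ≤ 9² = 81.
  North (11, 16): covers {Calder, Elwood, Fenton} → 198
  South (13, 18): covers {Elwood} → 40
  East (13, 6): covers {Ashton, Calder, Denby, Granby} → 488
Maximum coverage at East: 488 repairs per month.

East, covering 488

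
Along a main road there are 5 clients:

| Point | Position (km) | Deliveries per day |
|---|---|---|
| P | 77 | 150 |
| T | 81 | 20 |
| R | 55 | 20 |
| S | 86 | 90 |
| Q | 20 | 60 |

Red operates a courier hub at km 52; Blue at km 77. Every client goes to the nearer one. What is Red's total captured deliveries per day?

The indifferent point is the midpoint (52+77)/2 = 64.5; clients left of it (closer to Red at 52) go to Red, those right go to Blue.
  Q at 20 (w=60) → Red
  R at 55 (w=20) → Red
  P at 77 (w=150) → Blue
  T at 81 (w=20) → Blue
  S at 86 (w=90) → Blue
Red captures 80; Blue captures 260.

80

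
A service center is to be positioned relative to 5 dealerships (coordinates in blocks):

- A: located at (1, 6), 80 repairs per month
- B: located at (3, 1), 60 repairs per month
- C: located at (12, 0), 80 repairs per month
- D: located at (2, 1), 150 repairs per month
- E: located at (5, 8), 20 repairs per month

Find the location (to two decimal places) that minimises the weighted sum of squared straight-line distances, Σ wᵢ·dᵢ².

The minimiser of Σwᵢ‖p−pᵢ‖² is the weighted centroid p* = (Σwᵢpᵢ)/(Σwᵢ).
Σwᵢ = 390.
Σwᵢxᵢ = 80·1 + 60·3 + 80·12 + 150·2 + 20·5 = 1620.
Σwᵢyᵢ = 80·6 + 60·1 + 80·0 + 150·1 + 20·8 = 850.
x* = 1620/390 = 4.15, y* = 850/390 = 2.18.

(4.15, 2.18)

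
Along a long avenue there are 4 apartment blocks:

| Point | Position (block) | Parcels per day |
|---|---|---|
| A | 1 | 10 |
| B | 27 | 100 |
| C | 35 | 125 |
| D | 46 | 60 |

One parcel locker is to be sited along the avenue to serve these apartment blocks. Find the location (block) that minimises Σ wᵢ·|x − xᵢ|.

For a sum of weighted absolute distances on a line, the optimum is the weighted median (not the mean). Total weight W = 295; half-weight = 147.5.
Sort by position and accumulate weight:
  block 1 (A, w=10) → cum 10
  block 27 (B, w=100) → cum 110
  block 35 (C, w=125) → cum 235  ≥ 147.5 → median here
  block 46 (D, w=60) → cum 295
Optimal location: block 35.

x = 35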